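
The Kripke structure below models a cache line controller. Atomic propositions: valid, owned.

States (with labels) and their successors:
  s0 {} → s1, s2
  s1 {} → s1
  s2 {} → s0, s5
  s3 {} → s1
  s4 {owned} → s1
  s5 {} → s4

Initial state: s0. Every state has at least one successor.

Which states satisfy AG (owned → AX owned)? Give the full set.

States satisfying owned → AX owned: {s0, s1, s2, s3, s5}.
States satisfying AG (owned → AX owned): {s1, s3}.

{s1, s3}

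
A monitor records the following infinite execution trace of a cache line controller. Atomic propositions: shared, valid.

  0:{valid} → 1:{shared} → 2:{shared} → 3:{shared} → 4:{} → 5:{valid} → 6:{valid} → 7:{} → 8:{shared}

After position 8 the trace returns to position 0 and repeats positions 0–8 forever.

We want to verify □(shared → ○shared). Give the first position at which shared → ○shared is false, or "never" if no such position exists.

3

Check shared → ○shared at each position in order: 0 ✓, 1 ✓, 2 ✓.
At position 3 the labels are {shared} and the next position 4 has {}, so shared → ○shared is false there. This is the first violation.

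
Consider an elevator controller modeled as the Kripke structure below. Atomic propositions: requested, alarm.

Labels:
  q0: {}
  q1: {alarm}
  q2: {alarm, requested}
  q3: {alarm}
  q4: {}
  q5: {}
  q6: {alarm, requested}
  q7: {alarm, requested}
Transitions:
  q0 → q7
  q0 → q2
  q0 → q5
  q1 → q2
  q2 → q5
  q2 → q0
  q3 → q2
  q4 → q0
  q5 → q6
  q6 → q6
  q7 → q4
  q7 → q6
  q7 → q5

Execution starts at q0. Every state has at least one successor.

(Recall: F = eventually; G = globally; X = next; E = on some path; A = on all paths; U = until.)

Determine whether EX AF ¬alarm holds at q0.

States satisfying AF ¬alarm: {q0, q1, q2, q3, q4, q5}.
States satisfying EX AF ¬alarm: {q0, q1, q2, q3, q4, q7}.
q0 ∈ Sat(EX AF ¬alarm).

Satisfied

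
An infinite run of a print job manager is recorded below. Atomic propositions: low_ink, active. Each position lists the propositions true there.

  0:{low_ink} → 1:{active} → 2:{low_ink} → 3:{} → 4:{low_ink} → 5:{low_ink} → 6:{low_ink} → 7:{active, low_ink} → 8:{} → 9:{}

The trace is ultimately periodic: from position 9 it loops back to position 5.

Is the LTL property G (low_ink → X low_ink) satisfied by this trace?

No

low_ink → X low_ink must hold at every position from 0 onward. It fails at position 0, so G (low_ink → X low_ink) is false.
Positions where low_ink holds: 0, 2, 4, 5, 6, 7.
Check X low_ink at each: 0→fails, 2→fails, 4→ok, 5→ok, 6→ok, 7→fails.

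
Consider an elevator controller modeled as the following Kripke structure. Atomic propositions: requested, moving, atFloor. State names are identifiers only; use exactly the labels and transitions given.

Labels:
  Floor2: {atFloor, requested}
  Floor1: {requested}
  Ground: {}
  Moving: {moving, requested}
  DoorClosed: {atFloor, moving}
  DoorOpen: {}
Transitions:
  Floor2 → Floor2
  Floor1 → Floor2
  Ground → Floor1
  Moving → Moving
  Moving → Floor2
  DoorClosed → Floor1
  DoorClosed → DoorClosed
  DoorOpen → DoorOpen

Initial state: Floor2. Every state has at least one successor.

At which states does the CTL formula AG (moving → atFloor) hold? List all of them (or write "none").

{Floor2, Floor1, Ground, DoorClosed, DoorOpen}

States satisfying moving → atFloor: {Floor2, Floor1, Ground, DoorClosed, DoorOpen}.
States satisfying AG (moving → atFloor): {Floor2, Floor1, Ground, DoorClosed, DoorOpen}.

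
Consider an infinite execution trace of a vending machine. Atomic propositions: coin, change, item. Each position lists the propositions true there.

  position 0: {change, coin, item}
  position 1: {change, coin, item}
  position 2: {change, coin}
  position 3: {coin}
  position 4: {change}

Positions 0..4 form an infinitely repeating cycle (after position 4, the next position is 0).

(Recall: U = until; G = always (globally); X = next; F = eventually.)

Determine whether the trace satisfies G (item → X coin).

item → X coin holds at every position 0..4, and those are all positions ever visited, so G (item → X coin) holds.
Positions where item holds: 0, 1.
Check X coin at each: 0→ok, 1→ok.

Yes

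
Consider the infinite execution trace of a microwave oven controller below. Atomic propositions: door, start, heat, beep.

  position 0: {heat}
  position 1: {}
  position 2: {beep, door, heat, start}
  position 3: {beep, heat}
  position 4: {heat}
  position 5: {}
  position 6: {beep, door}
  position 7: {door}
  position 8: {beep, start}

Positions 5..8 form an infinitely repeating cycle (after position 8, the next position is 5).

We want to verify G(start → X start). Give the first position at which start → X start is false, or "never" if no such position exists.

Check start → X start at each position in order: 0 ✓, 1 ✓.
At position 2 the labels are {beep, door, heat, start} and the next position 3 has {beep, heat}, so start → X start is false there. This is the first violation.

2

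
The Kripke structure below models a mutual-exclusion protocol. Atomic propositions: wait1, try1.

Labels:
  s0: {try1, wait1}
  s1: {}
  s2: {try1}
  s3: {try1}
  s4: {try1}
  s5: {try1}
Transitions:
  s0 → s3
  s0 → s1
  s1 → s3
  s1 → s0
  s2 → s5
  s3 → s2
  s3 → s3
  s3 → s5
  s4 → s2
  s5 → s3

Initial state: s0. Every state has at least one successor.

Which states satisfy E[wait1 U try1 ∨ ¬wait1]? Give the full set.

{s0, s1, s2, s3, s4, s5}

States satisfying wait1: {s0}.
States satisfying try1 ∨ ¬wait1: {s0, s1, s2, s3, s4, s5}.
States satisfying E[wait1 U try1 ∨ ¬wait1]: {s0, s1, s2, s3, s4, s5}.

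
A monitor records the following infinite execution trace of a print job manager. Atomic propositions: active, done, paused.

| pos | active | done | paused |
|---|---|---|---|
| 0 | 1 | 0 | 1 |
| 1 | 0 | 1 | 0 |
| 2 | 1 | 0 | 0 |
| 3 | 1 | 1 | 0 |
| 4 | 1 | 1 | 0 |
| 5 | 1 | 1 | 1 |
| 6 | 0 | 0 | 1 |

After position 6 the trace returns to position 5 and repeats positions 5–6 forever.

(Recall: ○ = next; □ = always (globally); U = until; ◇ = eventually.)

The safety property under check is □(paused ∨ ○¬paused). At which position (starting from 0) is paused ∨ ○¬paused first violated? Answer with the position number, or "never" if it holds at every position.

Check paused ∨ ○¬paused at each position in order: 0 ✓, 1 ✓, 2 ✓, 3 ✓.
At position 4 the labels are {active, done} and the next position 5 has {active, done, paused}, so paused ∨ ○¬paused is false there. This is the first violation.

4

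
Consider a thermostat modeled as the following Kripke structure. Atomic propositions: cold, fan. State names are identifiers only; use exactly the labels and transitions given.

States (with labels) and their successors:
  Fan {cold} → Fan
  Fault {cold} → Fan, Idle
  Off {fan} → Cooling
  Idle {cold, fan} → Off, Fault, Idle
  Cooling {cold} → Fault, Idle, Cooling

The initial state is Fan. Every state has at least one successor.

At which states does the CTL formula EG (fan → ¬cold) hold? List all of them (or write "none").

{Fan, Fault, Off, Cooling}

States satisfying fan → ¬cold: {Fan, Fault, Off, Cooling}.
States satisfying EG (fan → ¬cold): {Fan, Fault, Off, Cooling}.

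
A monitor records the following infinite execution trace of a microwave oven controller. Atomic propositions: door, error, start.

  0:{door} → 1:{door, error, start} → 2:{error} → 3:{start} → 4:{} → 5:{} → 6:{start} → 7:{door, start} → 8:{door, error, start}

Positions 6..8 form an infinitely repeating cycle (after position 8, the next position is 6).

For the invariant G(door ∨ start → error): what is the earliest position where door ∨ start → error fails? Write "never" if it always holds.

At position 0 the labels are {door}, so door ∨ start → error is false there. This is the first violation.

0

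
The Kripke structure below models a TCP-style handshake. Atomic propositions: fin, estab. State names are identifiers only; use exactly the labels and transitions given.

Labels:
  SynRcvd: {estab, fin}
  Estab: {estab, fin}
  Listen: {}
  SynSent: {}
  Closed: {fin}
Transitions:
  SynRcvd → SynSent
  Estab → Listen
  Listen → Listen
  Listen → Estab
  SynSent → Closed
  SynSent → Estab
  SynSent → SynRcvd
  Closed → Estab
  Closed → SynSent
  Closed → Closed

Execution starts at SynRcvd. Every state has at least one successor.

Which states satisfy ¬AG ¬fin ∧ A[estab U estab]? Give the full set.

States satisfying ¬fin: {Listen, SynSent}.
States satisfying AG ¬fin: ∅.
States satisfying ¬AG ¬fin: {SynRcvd, Estab, Listen, SynSent, Closed}.
States satisfying estab: {SynRcvd, Estab}.
States satisfying A[estab U estab]: {SynRcvd, Estab}.
States satisfying ¬AG ¬fin ∧ A[estab U estab]: {SynRcvd, Estab}.

{SynRcvd, Estab}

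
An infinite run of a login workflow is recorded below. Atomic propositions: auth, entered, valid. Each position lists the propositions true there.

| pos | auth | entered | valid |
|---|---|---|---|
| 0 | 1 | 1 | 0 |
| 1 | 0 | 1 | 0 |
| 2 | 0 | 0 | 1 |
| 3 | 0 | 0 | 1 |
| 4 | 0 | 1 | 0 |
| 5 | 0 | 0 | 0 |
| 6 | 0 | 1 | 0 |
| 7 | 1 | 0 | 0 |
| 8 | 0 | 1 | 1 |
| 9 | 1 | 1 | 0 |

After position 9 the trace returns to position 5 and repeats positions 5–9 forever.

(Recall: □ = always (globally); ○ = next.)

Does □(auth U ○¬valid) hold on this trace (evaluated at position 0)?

Violated

auth U ○¬valid must hold at every position from 0 onward. It fails at position 1, so □(auth U ○¬valid) is false.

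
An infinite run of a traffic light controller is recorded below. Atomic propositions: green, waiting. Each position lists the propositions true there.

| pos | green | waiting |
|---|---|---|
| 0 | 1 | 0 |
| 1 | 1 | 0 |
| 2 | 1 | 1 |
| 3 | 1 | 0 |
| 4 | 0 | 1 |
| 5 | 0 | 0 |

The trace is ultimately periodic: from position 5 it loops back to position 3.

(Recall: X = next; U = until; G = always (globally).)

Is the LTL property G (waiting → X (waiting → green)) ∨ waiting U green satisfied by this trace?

Yes

waiting → X (waiting → green) holds at every position 0..5, and those are all positions ever visited, so G (waiting → X (waiting → green)) holds.
Positions where waiting holds: 2, 4.
Check X (waiting → green) at each: 2→ok, 4→ok.
Walking from position 0: green first holds at position 0, and waiting holds at every earlier position along the way, so waiting U green holds.
At position 0: G (waiting → X (waiting → green)) is true; waiting U green is true; so G (waiting → X (waiting → green)) ∨ waiting U green is true.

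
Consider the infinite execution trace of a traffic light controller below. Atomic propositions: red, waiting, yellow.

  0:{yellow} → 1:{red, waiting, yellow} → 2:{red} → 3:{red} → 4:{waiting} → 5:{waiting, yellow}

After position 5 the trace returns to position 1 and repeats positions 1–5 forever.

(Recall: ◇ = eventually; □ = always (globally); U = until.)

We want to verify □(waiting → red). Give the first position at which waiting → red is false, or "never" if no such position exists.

4

Check waiting → red at each position in order: 0 ✓, 1 ✓, 2 ✓, 3 ✓.
At position 4 the labels are {waiting}, so waiting → red is false there. This is the first violation.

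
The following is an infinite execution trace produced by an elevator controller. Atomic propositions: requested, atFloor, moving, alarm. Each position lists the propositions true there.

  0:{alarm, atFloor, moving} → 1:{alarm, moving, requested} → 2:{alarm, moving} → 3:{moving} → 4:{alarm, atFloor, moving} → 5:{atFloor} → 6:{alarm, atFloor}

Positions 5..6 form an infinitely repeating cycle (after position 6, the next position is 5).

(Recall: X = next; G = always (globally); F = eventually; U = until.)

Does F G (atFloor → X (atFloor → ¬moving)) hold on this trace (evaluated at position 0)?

G (atFloor → X (atFloor → ¬moving)) holds at position 0, which is reachable from 0, so F G (atFloor → X (atFloor → ¬moving)) holds.

Yes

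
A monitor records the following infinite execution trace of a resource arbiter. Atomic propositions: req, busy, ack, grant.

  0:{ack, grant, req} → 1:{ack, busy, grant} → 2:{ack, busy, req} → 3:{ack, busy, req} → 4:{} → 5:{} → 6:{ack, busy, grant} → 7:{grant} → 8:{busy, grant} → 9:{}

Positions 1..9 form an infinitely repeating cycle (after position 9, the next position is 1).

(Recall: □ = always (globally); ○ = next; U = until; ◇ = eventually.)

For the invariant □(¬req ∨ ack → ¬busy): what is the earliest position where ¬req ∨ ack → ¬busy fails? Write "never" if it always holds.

Check ¬req ∨ ack → ¬busy at each position in order: 0 ✓.
At position 1 the labels are {ack, busy, grant}, so ¬req ∨ ack → ¬busy is false there. This is the first violation.

1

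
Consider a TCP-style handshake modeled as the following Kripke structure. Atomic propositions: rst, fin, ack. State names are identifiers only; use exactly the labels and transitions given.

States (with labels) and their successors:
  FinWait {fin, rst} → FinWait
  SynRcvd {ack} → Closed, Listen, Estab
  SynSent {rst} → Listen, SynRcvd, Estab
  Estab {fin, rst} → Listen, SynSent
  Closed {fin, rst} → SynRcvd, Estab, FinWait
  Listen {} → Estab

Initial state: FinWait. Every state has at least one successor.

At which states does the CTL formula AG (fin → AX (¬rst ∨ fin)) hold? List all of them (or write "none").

States satisfying fin → AX (¬rst ∨ fin): {FinWait, SynRcvd, SynSent, Closed, Listen}.
States satisfying AG (fin → AX (¬rst ∨ fin)): {FinWait}.

{FinWait}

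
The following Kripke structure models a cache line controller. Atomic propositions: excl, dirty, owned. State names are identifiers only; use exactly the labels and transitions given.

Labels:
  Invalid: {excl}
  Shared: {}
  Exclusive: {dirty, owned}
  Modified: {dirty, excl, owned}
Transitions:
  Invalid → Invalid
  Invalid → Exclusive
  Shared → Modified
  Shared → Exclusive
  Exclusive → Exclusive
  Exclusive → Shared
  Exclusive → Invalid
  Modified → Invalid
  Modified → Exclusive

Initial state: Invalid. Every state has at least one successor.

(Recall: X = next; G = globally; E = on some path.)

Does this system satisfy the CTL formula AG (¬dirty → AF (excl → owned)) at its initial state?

States satisfying ¬dirty → AF (excl → owned): {Shared, Exclusive, Modified}.
States satisfying AG (¬dirty → AF (excl → owned)): ∅.
Invalid is reachable from Invalid and violates ¬dirty → AF (excl → owned), so AG fails at Invalid.
Invalid ∉ Sat(AG (¬dirty → AF (excl → owned))).

No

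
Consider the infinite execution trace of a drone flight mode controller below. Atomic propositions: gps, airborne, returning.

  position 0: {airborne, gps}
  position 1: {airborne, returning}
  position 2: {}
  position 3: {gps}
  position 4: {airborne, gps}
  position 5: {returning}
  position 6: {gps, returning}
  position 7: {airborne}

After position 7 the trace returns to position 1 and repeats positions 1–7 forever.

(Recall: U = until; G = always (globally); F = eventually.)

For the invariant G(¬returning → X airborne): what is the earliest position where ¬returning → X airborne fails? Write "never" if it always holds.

2

Check ¬returning → X airborne at each position in order: 0 ✓, 1 ✓.
At position 2 the labels are {} and the next position 3 has {gps}, so ¬returning → X airborne is false there. This is the first violation.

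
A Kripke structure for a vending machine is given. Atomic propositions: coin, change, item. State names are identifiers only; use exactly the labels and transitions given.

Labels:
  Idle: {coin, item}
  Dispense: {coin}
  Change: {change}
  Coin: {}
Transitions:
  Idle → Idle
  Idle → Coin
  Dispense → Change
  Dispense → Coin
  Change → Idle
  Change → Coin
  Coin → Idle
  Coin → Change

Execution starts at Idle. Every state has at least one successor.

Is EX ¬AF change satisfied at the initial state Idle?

Yes

States satisfying ¬AF change: {Idle, Dispense, Coin}.
States satisfying EX ¬AF change: {Idle, Dispense, Change, Coin}.
Idle ∈ Sat(EX ¬AF change).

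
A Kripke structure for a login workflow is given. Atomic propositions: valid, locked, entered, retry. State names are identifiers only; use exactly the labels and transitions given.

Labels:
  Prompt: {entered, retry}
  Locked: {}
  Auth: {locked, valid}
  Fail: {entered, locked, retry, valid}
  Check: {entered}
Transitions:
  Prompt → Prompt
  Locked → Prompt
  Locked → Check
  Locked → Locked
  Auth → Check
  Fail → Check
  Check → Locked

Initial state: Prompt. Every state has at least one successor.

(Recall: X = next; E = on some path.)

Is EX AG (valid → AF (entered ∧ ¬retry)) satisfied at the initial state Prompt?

Satisfied

States satisfying AG (valid → AF (entered ∧ ¬retry)): {Prompt, Locked, Auth, Fail, Check}.
States satisfying EX AG (valid → AF (entered ∧ ¬retry)): {Prompt, Locked, Auth, Fail, Check}.
Prompt ∈ Sat(EX AG (valid → AF (entered ∧ ¬retry))).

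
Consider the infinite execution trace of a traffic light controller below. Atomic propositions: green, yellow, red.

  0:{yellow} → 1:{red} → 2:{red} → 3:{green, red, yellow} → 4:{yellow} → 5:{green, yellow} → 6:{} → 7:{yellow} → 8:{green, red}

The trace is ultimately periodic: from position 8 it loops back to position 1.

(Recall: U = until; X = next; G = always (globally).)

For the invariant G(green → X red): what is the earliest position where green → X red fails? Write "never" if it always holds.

Check green → X red at each position in order: 0 ✓, 1 ✓, 2 ✓.
At position 3 the labels are {green, red, yellow} and the next position 4 has {yellow}, so green → X red is false there. This is the first violation.

3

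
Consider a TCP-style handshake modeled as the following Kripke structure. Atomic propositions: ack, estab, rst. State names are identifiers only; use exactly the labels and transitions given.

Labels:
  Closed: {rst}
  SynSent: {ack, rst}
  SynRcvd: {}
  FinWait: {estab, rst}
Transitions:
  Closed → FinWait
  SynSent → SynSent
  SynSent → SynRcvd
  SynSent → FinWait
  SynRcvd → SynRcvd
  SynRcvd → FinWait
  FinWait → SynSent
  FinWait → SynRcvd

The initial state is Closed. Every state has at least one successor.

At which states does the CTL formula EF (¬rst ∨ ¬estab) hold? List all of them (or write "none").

{Closed, SynSent, SynRcvd, FinWait}

States satisfying ¬rst ∨ ¬estab: {Closed, SynSent, SynRcvd}.
States satisfying EF (¬rst ∨ ¬estab): {Closed, SynSent, SynRcvd, FinWait}.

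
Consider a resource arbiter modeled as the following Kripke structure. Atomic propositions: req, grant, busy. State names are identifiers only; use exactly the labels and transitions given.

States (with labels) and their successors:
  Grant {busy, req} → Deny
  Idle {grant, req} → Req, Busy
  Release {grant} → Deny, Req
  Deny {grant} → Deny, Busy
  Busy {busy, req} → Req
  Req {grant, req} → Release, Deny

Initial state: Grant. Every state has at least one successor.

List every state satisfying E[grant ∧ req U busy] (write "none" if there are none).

States satisfying grant ∧ req: {Idle, Req}.
States satisfying busy: {Grant, Busy}.
States satisfying E[grant ∧ req U busy]: {Grant, Idle, Busy}.

{Grant, Idle, Busy}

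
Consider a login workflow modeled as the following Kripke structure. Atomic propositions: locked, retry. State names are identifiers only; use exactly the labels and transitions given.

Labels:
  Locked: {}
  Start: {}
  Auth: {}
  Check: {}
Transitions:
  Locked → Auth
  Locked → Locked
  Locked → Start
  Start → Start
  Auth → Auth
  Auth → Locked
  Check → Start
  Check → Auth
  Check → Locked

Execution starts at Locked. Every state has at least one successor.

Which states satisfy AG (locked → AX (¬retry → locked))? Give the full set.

{Locked, Start, Auth, Check}

States satisfying locked → AX (¬retry → locked): {Locked, Start, Auth, Check}.
States satisfying AG (locked → AX (¬retry → locked)): {Locked, Start, Auth, Check}.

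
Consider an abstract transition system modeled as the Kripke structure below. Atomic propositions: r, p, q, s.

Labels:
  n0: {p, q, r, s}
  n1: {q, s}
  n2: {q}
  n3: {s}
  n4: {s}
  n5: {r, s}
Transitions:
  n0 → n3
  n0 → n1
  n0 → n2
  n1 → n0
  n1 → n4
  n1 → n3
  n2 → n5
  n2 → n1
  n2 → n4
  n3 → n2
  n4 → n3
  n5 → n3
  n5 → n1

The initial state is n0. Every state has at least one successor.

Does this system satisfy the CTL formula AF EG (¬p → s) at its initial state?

States satisfying EG (¬p → s): {n0, n1, n5}.
States satisfying AF EG (¬p → s): {n0, n1, n5}.
n0 ∈ Sat(AF EG (¬p → s)).

Holds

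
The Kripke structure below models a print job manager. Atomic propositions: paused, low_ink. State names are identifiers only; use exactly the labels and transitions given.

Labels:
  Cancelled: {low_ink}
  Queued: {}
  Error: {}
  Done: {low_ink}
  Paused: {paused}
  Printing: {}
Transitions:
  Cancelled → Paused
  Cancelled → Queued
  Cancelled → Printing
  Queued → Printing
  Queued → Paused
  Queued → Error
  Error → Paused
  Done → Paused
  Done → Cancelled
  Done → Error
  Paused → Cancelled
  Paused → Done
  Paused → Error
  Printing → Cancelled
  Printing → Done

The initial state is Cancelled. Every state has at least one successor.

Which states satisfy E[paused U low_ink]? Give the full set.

{Cancelled, Done, Paused}

States satisfying paused: {Paused}.
States satisfying low_ink: {Cancelled, Done}.
States satisfying E[paused U low_ink]: {Cancelled, Done, Paused}.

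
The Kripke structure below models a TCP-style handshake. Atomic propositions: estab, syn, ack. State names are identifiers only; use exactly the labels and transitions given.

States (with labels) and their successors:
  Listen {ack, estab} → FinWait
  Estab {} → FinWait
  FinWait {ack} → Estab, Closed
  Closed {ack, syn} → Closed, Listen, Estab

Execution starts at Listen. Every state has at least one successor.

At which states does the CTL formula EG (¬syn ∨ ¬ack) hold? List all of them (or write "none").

{Listen, Estab, FinWait}

States satisfying ¬syn ∨ ¬ack: {Listen, Estab, FinWait}.
States satisfying EG (¬syn ∨ ¬ack): {Listen, Estab, FinWait}.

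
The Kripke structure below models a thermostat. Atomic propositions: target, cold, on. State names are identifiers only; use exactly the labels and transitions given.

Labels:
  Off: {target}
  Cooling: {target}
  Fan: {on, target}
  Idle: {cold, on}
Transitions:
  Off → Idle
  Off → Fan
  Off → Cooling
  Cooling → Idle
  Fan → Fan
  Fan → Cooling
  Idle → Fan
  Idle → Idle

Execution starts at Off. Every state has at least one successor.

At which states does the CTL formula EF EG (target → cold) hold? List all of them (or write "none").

States satisfying EG (target → cold): {Idle}.
States satisfying EF EG (target → cold): {Off, Cooling, Fan, Idle}.

{Off, Cooling, Fan, Idle}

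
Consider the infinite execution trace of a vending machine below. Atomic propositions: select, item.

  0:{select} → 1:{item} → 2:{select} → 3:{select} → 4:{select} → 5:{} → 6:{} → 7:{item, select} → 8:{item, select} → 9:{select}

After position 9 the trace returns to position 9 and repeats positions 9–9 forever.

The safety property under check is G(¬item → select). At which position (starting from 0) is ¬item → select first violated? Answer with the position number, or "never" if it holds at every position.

Check ¬item → select at each position in order: 0 ✓, 1 ✓, 2 ✓, 3 ✓, 4 ✓.
At position 5 the labels are {}, so ¬item → select is false there. This is the first violation.

5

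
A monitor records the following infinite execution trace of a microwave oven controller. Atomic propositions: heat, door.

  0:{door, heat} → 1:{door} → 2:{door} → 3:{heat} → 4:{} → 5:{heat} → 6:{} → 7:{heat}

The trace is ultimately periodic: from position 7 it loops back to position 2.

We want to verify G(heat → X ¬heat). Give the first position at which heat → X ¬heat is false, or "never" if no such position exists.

never

heat → X ¬heat holds at every position 0..7, and those are all the positions the trace ever visits, so the invariant G(heat → X ¬heat) is never violated.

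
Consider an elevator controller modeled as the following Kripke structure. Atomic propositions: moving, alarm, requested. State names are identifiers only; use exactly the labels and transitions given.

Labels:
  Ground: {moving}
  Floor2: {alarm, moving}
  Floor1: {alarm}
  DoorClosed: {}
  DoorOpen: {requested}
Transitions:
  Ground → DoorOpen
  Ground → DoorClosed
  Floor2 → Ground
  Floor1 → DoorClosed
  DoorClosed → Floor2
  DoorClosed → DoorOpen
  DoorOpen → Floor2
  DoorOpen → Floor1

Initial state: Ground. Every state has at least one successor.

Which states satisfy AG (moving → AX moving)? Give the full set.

none

States satisfying moving → AX moving: {Floor2, Floor1, DoorClosed, DoorOpen}.
States satisfying AG (moving → AX moving): ∅.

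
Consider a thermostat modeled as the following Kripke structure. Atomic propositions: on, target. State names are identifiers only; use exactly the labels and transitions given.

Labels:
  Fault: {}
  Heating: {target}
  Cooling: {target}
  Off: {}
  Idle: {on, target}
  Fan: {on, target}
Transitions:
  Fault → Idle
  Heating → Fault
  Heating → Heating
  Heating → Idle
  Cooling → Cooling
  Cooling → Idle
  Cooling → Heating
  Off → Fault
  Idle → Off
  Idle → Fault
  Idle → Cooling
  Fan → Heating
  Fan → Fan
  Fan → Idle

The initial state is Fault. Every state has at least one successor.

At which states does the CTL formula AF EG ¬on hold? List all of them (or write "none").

{Heating, Cooling}

States satisfying EG ¬on: {Heating, Cooling}.
States satisfying AF EG ¬on: {Heating, Cooling}.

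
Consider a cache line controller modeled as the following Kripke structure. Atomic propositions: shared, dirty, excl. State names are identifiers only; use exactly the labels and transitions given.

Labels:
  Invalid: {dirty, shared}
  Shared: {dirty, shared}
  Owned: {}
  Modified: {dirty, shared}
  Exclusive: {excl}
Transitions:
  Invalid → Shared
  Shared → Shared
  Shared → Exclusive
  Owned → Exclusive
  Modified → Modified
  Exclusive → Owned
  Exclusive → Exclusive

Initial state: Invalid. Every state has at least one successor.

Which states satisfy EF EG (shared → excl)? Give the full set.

{Invalid, Shared, Owned, Exclusive}

States satisfying EG (shared → excl): {Owned, Exclusive}.
States satisfying EF EG (shared → excl): {Invalid, Shared, Owned, Exclusive}.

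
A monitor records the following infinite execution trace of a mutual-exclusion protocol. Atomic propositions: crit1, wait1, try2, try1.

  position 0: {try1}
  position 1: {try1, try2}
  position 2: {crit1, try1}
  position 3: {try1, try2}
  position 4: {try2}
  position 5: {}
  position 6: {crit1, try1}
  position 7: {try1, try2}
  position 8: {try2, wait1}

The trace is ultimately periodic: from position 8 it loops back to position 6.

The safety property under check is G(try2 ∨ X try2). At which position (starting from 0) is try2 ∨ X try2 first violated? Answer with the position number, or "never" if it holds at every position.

5

Check try2 ∨ X try2 at each position in order: 0 ✓, 1 ✓, 2 ✓, 3 ✓, 4 ✓.
At position 5 the labels are {} and the next position 6 has {crit1, try1}, so try2 ∨ X try2 is false there. This is the first violation.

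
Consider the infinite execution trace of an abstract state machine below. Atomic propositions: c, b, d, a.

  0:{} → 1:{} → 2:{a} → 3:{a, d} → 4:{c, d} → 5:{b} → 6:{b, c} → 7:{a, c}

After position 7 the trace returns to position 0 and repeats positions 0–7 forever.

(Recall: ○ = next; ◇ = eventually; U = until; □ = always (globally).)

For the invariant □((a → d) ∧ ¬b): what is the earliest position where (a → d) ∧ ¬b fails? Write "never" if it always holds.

Check (a → d) ∧ ¬b at each position in order: 0 ✓, 1 ✓.
At position 2 the labels are {a}, so (a → d) ∧ ¬b is false there. This is the first violation.

2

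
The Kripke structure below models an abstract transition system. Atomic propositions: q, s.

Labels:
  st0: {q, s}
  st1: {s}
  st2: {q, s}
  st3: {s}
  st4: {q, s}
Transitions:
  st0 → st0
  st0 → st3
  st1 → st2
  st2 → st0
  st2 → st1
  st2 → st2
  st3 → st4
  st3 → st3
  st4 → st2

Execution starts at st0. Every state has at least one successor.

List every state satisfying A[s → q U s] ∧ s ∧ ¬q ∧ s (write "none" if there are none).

States satisfying s → q: {st0, st2, st4}.
States satisfying s: {st0, st1, st2, st3, st4}.
States satisfying A[s → q U s]: {st0, st1, st2, st3, st4}.
States satisfying ¬q: {st1, st3}.
States satisfying ¬q ∧ s: {st1, st3}.
States satisfying s ∧ ¬q ∧ s: {st1, st3}.
States satisfying A[s → q U s] ∧ s ∧ ¬q ∧ s: {st1, st3}.

{st1, st3}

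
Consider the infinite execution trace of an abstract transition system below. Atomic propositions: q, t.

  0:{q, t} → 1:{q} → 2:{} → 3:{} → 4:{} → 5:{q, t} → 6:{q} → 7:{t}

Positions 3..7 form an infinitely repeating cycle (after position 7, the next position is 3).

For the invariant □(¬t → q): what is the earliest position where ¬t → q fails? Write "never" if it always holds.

2

Check ¬t → q at each position in order: 0 ✓, 1 ✓.
At position 2 the labels are {}, so ¬t → q is false there. This is the first violation.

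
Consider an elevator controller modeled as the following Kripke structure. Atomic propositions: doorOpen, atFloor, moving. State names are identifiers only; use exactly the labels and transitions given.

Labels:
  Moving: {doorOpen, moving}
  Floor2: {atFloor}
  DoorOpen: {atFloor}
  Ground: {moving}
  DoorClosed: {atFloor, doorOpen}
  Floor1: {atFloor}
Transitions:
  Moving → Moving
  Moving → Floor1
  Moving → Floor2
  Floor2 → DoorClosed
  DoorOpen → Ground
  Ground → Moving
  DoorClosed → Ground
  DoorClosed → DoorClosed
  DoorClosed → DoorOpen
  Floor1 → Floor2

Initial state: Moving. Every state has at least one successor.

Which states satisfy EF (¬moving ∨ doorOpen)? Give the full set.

{Moving, Floor2, DoorOpen, Ground, DoorClosed, Floor1}

States satisfying ¬moving ∨ doorOpen: {Moving, Floor2, DoorOpen, DoorClosed, Floor1}.
States satisfying EF (¬moving ∨ doorOpen): {Moving, Floor2, DoorOpen, Ground, DoorClosed, Floor1}.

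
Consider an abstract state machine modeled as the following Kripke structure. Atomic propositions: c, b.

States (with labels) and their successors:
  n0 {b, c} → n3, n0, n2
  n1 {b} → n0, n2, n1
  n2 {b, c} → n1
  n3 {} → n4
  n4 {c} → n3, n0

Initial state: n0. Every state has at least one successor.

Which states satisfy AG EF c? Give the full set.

States satisfying EF c: {n0, n1, n2, n3, n4}.
States satisfying AG EF c: {n0, n1, n2, n3, n4}.

{n0, n1, n2, n3, n4}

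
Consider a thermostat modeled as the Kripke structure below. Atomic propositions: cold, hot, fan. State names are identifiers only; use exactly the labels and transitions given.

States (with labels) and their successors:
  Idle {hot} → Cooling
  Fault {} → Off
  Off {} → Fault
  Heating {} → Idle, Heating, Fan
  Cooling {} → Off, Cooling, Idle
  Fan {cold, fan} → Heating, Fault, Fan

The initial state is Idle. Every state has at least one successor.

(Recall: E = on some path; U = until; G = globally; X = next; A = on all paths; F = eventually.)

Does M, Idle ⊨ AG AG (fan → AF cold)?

Holds

States satisfying AG (fan → AF cold): {Idle, Fault, Off, Heating, Cooling, Fan}.
States satisfying AG AG (fan → AF cold): {Idle, Fault, Off, Heating, Cooling, Fan}.
Every state reachable from Idle satisfies AG (fan → AF cold).
Idle ∈ Sat(AG AG (fan → AF cold)).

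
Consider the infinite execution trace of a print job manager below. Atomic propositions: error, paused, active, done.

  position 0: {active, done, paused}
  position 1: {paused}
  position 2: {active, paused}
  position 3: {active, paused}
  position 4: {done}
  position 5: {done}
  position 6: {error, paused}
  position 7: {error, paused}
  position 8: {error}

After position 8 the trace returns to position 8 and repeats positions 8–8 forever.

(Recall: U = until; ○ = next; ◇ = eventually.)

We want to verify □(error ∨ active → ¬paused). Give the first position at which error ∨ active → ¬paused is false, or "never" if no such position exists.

0

At position 0 the labels are {active, done, paused}, so error ∨ active → ¬paused is false there. This is the first violation.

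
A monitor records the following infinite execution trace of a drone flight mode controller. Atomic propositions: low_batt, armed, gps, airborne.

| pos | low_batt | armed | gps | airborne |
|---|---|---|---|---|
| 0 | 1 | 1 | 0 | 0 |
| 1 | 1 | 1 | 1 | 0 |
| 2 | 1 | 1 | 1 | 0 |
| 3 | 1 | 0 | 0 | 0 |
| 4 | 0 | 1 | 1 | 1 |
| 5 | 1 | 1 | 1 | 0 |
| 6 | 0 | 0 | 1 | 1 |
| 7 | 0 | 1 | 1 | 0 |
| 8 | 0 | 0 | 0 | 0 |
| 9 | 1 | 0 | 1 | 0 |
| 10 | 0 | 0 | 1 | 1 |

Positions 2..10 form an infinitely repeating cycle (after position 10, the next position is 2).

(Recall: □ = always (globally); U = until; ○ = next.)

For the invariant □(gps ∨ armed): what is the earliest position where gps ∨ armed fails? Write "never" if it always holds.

3

Check gps ∨ armed at each position in order: 0 ✓, 1 ✓, 2 ✓.
At position 3 the labels are {low_batt}, so gps ∨ armed is false there. This is the first violation.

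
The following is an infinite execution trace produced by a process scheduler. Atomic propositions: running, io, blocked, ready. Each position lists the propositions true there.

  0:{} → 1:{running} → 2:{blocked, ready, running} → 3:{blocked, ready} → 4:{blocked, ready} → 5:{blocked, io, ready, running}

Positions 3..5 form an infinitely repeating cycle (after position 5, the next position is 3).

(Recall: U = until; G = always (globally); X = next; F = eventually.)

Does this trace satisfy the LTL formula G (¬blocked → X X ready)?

¬blocked → X X ready holds at every position 0..5, and those are all positions ever visited, so G (¬blocked → X X ready) holds.
Positions where ¬blocked holds: 0, 1.
Check X X ready at each: 0→ok, 1→ok.

Satisfied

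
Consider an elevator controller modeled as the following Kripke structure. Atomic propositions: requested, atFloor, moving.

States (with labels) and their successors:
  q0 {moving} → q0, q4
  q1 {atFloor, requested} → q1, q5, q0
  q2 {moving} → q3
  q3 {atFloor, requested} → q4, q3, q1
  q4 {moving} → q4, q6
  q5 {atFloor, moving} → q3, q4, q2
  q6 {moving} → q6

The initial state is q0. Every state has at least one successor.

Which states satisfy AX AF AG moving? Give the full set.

{q0, q4, q6}

States satisfying AF AG moving: {q0, q4, q6}.
States satisfying AX AF AG moving: {q0, q4, q6}.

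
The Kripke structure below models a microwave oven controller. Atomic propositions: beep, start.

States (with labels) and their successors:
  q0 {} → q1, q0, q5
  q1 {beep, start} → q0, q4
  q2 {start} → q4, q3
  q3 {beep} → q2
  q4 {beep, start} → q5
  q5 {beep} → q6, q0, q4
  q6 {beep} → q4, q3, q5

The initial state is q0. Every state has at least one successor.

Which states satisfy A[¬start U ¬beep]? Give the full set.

States satisfying ¬start: {q0, q3, q5, q6}.
States satisfying ¬beep: {q0, q2}.
States satisfying A[¬start U ¬beep]: {q0, q2, q3}.

{q0, q2, q3}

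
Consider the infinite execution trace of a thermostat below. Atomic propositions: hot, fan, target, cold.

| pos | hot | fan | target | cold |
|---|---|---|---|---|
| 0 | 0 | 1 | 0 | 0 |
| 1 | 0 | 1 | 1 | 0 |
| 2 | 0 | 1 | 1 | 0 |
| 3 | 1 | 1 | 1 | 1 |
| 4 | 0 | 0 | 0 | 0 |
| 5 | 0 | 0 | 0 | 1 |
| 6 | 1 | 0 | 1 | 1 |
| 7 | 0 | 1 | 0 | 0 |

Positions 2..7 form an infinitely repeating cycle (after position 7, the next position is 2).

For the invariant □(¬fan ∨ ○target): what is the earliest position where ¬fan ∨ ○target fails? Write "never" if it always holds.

3

Check ¬fan ∨ ○target at each position in order: 0 ✓, 1 ✓, 2 ✓.
At position 3 the labels are {cold, fan, hot, target} and the next position 4 has {}, so ¬fan ∨ ○target is false there. This is the first violation.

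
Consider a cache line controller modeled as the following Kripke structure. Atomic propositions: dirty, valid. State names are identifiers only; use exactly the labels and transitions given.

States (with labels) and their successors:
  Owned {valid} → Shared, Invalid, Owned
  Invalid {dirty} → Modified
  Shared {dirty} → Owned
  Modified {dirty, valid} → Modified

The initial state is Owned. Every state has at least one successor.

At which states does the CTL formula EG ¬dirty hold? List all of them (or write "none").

States satisfying ¬dirty: {Owned}.
States satisfying EG ¬dirty: {Owned}.

{Owned}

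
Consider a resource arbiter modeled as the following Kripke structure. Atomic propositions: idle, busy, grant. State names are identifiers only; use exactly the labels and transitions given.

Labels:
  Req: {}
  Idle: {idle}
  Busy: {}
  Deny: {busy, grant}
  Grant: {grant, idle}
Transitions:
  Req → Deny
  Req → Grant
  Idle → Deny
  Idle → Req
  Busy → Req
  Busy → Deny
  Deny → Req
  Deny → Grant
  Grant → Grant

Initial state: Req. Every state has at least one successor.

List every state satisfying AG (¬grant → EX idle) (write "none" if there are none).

States satisfying ¬grant → EX idle: {Req, Deny, Grant}.
States satisfying AG (¬grant → EX idle): {Req, Deny, Grant}.

{Req, Deny, Grant}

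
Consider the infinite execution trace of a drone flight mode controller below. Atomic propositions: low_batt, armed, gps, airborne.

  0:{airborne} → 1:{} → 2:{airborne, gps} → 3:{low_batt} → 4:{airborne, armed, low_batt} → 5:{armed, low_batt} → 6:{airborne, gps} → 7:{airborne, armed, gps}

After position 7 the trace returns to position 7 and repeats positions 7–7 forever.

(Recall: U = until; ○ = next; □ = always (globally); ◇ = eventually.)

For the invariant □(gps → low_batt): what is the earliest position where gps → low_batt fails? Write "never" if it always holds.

2

Check gps → low_batt at each position in order: 0 ✓, 1 ✓.
At position 2 the labels are {airborne, gps}, so gps → low_batt is false there. This is the first violation.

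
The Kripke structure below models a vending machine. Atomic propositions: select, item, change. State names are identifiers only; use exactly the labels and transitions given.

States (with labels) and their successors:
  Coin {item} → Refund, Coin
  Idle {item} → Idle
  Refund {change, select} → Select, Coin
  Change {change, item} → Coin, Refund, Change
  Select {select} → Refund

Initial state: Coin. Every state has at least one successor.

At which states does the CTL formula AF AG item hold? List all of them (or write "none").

States satisfying AG item: {Idle}.
States satisfying AF AG item: {Idle}.

{Idle}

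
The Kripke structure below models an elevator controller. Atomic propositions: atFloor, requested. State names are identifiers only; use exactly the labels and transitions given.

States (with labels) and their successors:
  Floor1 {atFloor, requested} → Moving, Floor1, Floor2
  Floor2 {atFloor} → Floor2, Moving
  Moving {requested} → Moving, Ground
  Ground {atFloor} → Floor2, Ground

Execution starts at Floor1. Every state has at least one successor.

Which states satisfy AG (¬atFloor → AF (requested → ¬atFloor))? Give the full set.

{Floor1, Floor2, Moving, Ground}

States satisfying ¬atFloor → AF (requested → ¬atFloor): {Floor1, Floor2, Moving, Ground}.
States satisfying AG (¬atFloor → AF (requested → ¬atFloor)): {Floor1, Floor2, Moving, Ground}.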